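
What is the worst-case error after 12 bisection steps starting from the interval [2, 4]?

Bisection error bound: |error| ≤ (b-a)/2^n
|error| ≤ (4 - 2)/2^12 = 2/2^12
|error| ≤ 0.0004882812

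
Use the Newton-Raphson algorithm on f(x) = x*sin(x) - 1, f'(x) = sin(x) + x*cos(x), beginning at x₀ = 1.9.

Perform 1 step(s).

f(x) = x*sin(x) - 1
f'(x) = sin(x) + x*cos(x)
x₀ = 1.9

Newton-Raphson formula: x_{n+1} = x_n - f(x_n)/f'(x_n)

Iteration 1:
  f(1.900000) = 0.797970
  f'(1.900000) = 0.332050
  x_1 = 1.900000 - 0.797970/0.332050 = -0.503163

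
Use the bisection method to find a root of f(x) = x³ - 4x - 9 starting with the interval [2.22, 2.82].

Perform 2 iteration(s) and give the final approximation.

f(x) = x³ - 4x - 9
Initial interval: [2.22, 2.82]

Iteration 1:
  c_1 = (2.220000 + 2.820000)/2 = 2.520000
  f(c_1) = f(2.520000) = -3.076992
  f(a) × f(c) ≥ 0, new interval: [2.520000, 2.820000]
Iteration 2:
  c_2 = (2.520000 + 2.820000)/2 = 2.670000
  f(c_2) = f(2.670000) = -0.645837
  f(a) × f(c) ≥ 0, new interval: [2.670000, 2.820000]

After 2 iteration(s), the approximation is c_2 = 2.670000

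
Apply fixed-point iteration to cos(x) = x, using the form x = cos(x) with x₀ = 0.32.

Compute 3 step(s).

Equation: cos(x) = x
Fixed-point form: x = cos(x)
x₀ = 0.32

x_1 = g(0.320000) = 0.949235
x_2 = g(0.949235) = 0.582305
x_3 = g(0.582305) = 0.835197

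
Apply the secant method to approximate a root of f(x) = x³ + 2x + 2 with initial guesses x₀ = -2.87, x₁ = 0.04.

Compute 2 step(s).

f(x) = x³ + 2x + 2
x₀ = -2.87, x₁ = 0.04

Secant formula: x_{n+1} = x_n - f(x_n)(x_n - x_{n-1})/(f(x_n) - f(x_{n-1}))

Iteration 1:
  f(-2.870000) = -27.379903
  f(0.040000) = 2.080064
  x_2 = 0.040000 - 2.080064×(0.040000 - (-2.870000))/(2.080064 - (-27.379903))
       = -0.165465
Iteration 2:
  f(0.040000) = 2.080064
  f(-0.165465) = 1.664540
  x_3 = -0.165465 - 1.664540×(-0.165465 - 0.040000)/(1.664540 - 2.080064)
       = -0.988533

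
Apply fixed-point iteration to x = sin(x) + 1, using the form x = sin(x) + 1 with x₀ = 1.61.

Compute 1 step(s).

Equation: x = sin(x) + 1
Fixed-point form: x = sin(x) + 1
x₀ = 1.61

x_1 = g(1.610000) = 1.999232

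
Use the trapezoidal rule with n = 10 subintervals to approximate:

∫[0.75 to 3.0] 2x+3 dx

f(x) = 2x+3
a = 0.75, b = 3.0, n = 10
h = (b - a)/n = 0.225000

Trapezoidal rule: (h/2)[f(x₀) + 2f(x₁) + 2f(x₂) + ... + f(xₙ)]

x_0 = 0.7500, f(x_0) = 4.500000, coefficient = 1
x_1 = 0.9750, f(x_1) = 4.950000, coefficient = 2
x_2 = 1.2000, f(x_2) = 5.400000, coefficient = 2
x_3 = 1.4250, f(x_3) = 5.850000, coefficient = 2
x_4 = 1.6500, f(x_4) = 6.300000, coefficient = 2
x_5 = 1.8750, f(x_5) = 6.750000, coefficient = 2
x_6 = 2.1000, f(x_6) = 7.200000, coefficient = 2
x_7 = 2.3250, f(x_7) = 7.650000, coefficient = 2
x_8 = 2.5500, f(x_8) = 8.100000, coefficient = 2
x_9 = 2.7750, f(x_9) = 8.550000, coefficient = 2
x_10 = 3.0000, f(x_10) = 9.000000, coefficient = 1

I ≈ (0.225000/2) × 135.000000 = 15.187500
Exact value: 15.187500
Error: 0.000000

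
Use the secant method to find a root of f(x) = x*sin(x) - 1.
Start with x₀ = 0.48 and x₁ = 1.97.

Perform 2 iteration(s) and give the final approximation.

f(x) = x*sin(x) - 1
x₀ = 0.48, x₁ = 1.97

Secant formula: x_{n+1} = x_n - f(x_n)(x_n - x_{n-1})/(f(x_n) - f(x_{n-1}))

Iteration 1:
  f(0.480000) = -0.778346
  f(1.970000) = 0.815100
  x_2 = 1.970000 - 0.815100×(1.970000 - 0.480000)/(0.815100 - (-0.778346))
       = 1.207816
Iteration 2:
  f(1.970000) = 0.815100
  f(1.207816) = 0.129118
  x_3 = 1.207816 - 0.129118×(1.207816 - 1.970000)/(0.129118 - 0.815100)
       = 1.064355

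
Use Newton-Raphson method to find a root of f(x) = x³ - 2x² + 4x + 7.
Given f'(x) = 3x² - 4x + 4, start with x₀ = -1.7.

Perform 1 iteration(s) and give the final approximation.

f(x) = x³ - 2x² + 4x + 7
f'(x) = 3x² - 4x + 4
x₀ = -1.7

Newton-Raphson formula: x_{n+1} = x_n - f(x_n)/f'(x_n)

Iteration 1:
  f(-1.700000) = -10.493000
  f'(-1.700000) = 19.470000
  x_1 = -1.700000 - (-10.493000)/19.470000 = -1.161068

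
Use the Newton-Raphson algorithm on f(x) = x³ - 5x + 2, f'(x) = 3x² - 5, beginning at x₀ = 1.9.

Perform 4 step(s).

f(x) = x³ - 5x + 2
f'(x) = 3x² - 5
x₀ = 1.9

Newton-Raphson formula: x_{n+1} = x_n - f(x_n)/f'(x_n)

Iteration 1:
  f(1.900000) = -0.641000
  f'(1.900000) = 5.830000
  x_1 = 1.900000 - (-0.641000)/5.830000 = 2.009949
Iteration 2:
  f(2.009949) = 0.070235
  f'(2.009949) = 7.119679
  x_2 = 2.009949 - 0.070235/7.119679 = 2.000084
Iteration 3:
  f(2.000084) = 0.000586
  f'(2.000084) = 7.001004
  x_3 = 2.000084 - 0.000586/7.001004 = 2.000000
Iteration 4:
  f(2.000000) = 0.000000
  f'(2.000000) = 7.000000
  x_4 = 2.000000 - 0.000000/7.000000 = 2.000000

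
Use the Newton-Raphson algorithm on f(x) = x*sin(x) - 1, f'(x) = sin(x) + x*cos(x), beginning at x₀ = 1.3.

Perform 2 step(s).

f(x) = x*sin(x) - 1
f'(x) = sin(x) + x*cos(x)
x₀ = 1.3

Newton-Raphson formula: x_{n+1} = x_n - f(x_n)/f'(x_n)

Iteration 1:
  f(1.300000) = 0.252626
  f'(1.300000) = 1.311307
  x_1 = 1.300000 - 0.252626/1.311307 = 1.107348
Iteration 2:
  f(1.107348) = -0.009459
  f'(1.107348) = 1.389540
  x_2 = 1.107348 - (-0.009459)/1.389540 = 1.114155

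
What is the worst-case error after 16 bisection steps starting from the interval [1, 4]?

Bisection error bound: |error| ≤ (b-a)/2^n
|error| ≤ (4 - 1)/2^16 = 3/2^16
|error| ≤ 0.0000457764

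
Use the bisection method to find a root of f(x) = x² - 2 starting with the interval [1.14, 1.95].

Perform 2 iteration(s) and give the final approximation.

f(x) = x² - 2
Initial interval: [1.14, 1.95]

Iteration 1:
  c_1 = (1.140000 + 1.950000)/2 = 1.545000
  f(c_1) = f(1.545000) = 0.387025
  f(a) × f(c) < 0, new interval: [1.140000, 1.545000]
Iteration 2:
  c_2 = (1.140000 + 1.545000)/2 = 1.342500
  f(c_2) = f(1.342500) = -0.197694
  f(a) × f(c) ≥ 0, new interval: [1.342500, 1.545000]

After 2 iteration(s), the approximation is c_2 = 1.342500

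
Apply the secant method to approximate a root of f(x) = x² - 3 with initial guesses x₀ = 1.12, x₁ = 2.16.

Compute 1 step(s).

f(x) = x² - 3
x₀ = 1.12, x₁ = 2.16

Secant formula: x_{n+1} = x_n - f(x_n)(x_n - x_{n-1})/(f(x_n) - f(x_{n-1}))

Iteration 1:
  f(1.120000) = -1.745600
  f(2.160000) = 1.665600
  x_2 = 2.160000 - 1.665600×(2.160000 - 1.120000)/(1.665600 - (-1.745600))
       = 1.652195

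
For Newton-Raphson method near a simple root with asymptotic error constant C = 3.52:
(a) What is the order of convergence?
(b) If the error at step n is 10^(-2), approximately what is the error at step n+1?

(a) Newton-Raphson has quadratic (order 2) convergence near simple roots.
    This means |e_{n+1}| ≈ C|e_n|².

(b) With |e_n| = 10^(-2) and C = 3.52:
    |e_{n+1}| ≈ 3.52 × (10^(-2))² = 3.52 × 10^(-4)

(a) 2 (quadratic); (b) |e_{n+1}| ≈ 3.520e-04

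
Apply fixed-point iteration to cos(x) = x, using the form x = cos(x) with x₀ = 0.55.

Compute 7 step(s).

Equation: cos(x) = x
Fixed-point form: x = cos(x)
x₀ = 0.55

x_1 = g(0.550000) = 0.852525
x_2 = g(0.852525) = 0.658084
x_3 = g(0.658084) = 0.791165
x_4 = g(0.791165) = 0.703017
x_5 = g(0.703017) = 0.762895
x_6 = g(0.762895) = 0.722839
x_7 = g(0.722839) = 0.749931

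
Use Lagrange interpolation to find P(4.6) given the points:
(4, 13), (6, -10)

Lagrange interpolation formula:
P(x) = Σ yᵢ × Lᵢ(x)
where Lᵢ(x) = Π_{j≠i} (x - xⱼ)/(xᵢ - xⱼ)

L_0(4.6) = (4.6 - 6)/(4 - 6) = 0.700000
L_1(4.6) = (4.6 - 4)/(6 - 4) = 0.300000

P(4.6) = 13×L_0(4.6) + (-10)×L_1(4.6)
P(4.6) = 6.100000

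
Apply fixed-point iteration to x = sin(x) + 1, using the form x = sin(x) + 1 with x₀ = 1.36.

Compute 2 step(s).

Equation: x = sin(x) + 1
Fixed-point form: x = sin(x) + 1
x₀ = 1.36

x_1 = g(1.360000) = 1.977865
x_2 = g(1.977865) = 1.918285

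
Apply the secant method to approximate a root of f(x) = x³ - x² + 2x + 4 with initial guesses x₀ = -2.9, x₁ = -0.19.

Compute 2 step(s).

f(x) = x³ - x² + 2x + 4
x₀ = -2.9, x₁ = -0.19

Secant formula: x_{n+1} = x_n - f(x_n)(x_n - x_{n-1})/(f(x_n) - f(x_{n-1}))

Iteration 1:
  f(-2.900000) = -34.599000
  f(-0.190000) = 3.577041
  x_2 = -0.190000 - 3.577041×(-0.190000 - (-2.900000))/(3.577041 - (-34.599000))
       = -0.443923
Iteration 2:
  f(-0.190000) = 3.577041
  f(-0.443923) = 2.827603
  x_3 = -0.443923 - 2.827603×(-0.443923 - (-0.190000))/(2.827603 - 3.577041)
       = -1.401966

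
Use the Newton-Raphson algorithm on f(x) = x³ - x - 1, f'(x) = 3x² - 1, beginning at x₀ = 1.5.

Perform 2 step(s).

f(x) = x³ - x - 1
f'(x) = 3x² - 1
x₀ = 1.5

Newton-Raphson formula: x_{n+1} = x_n - f(x_n)/f'(x_n)

Iteration 1:
  f(1.500000) = 0.875000
  f'(1.500000) = 5.750000
  x_1 = 1.500000 - 0.875000/5.750000 = 1.347826
Iteration 2:
  f(1.347826) = 0.100682
  f'(1.347826) = 4.449905
  x_2 = 1.347826 - 0.100682/4.449905 = 1.325200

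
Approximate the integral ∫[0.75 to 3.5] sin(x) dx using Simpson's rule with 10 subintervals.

f(x) = sin(x)
a = 0.75, b = 3.5, n = 10
h = (b - a)/n = 0.275000

Simpson's rule: (h/3)[f(x₀) + 4f(x₁) + 2f(x₂) + ... + f(xₙ)]

x_0 = 0.7500, f(x_0) = 0.681639, coefficient = 1
x_1 = 1.0250, f(x_1) = 0.854714, coefficient = 4
x_2 = 1.3000, f(x_2) = 0.963558, coefficient = 2
x_3 = 1.5750, f(x_3) = 0.999991, coefficient = 4
x_4 = 1.8500, f(x_4) = 0.961275, coefficient = 2
x_5 = 2.1250, f(x_5) = 0.850320, coefficient = 4
x_6 = 2.4000, f(x_6) = 0.675463, coefficient = 2
x_7 = 2.6750, f(x_7) = 0.449846, coefficient = 4
x_8 = 2.9500, f(x_8) = 0.190423, coefficient = 2
x_9 = 3.2250, f(x_9) = -0.083311, coefficient = 4
x_10 = 3.5000, f(x_10) = -0.350783, coefficient = 1

I ≈ (0.275000/3) × 18.198535 = 1.668199
Exact value: 1.668146
Error: 0.000053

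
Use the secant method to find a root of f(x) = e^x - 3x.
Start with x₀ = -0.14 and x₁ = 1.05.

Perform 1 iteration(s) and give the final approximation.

f(x) = e^x - 3x
x₀ = -0.14, x₁ = 1.05

Secant formula: x_{n+1} = x_n - f(x_n)(x_n - x_{n-1})/(f(x_n) - f(x_{n-1}))

Iteration 1:
  f(-0.140000) = 1.289358
  f(1.050000) = -0.292349
  x_2 = 1.050000 - (-0.292349)×(1.050000 - (-0.140000))/(-0.292349 - 1.289358)
       = 0.830051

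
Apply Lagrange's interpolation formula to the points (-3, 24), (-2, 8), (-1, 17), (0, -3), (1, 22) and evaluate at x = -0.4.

Lagrange interpolation formula:
P(x) = Σ yᵢ × Lᵢ(x)
where Lᵢ(x) = Π_{j≠i} (x - xⱼ)/(xᵢ - xⱼ)

L_0(-0.4) = (-0.4 - (-2))/(-3 - (-2)) × (-0.4 - (-1))/(-3 - (-1)) × (-0.4 - 0)/(-3 - 0) × (-0.4 - 1)/(-3 - 1) = 0.022400
L_1(-0.4) = (-0.4 - (-3))/(-2 - (-3)) × (-0.4 - (-1))/(-2 - (-1)) × (-0.4 - 0)/(-2 - 0) × (-0.4 - 1)/(-2 - 1) = -0.145600
L_2(-0.4) = (-0.4 - (-3))/(-1 - (-3)) × (-0.4 - (-2))/(-1 - (-2)) × (-0.4 - 0)/(-1 - 0) × (-0.4 - 1)/(-1 - 1) = 0.582400
L_3(-0.4) = (-0.4 - (-3))/(0 - (-3)) × (-0.4 - (-2))/(0 - (-2)) × (-0.4 - (-1))/(0 - (-1)) × (-0.4 - 1)/(0 - 1) = 0.582400
L_4(-0.4) = (-0.4 - (-3))/(1 - (-3)) × (-0.4 - (-2))/(1 - (-2)) × (-0.4 - (-1))/(1 - (-1)) × (-0.4 - 0)/(1 - 0) = -0.041600

P(-0.4) = 24×L_0(-0.4) + 8×L_1(-0.4) + 17×L_2(-0.4) + (-3)×L_3(-0.4) + 22×L_4(-0.4)
P(-0.4) = 6.611200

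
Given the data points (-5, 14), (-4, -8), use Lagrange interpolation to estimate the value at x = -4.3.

Lagrange interpolation formula:
P(x) = Σ yᵢ × Lᵢ(x)
where Lᵢ(x) = Π_{j≠i} (x - xⱼ)/(xᵢ - xⱼ)

L_0(-4.3) = (-4.3 - (-4))/(-5 - (-4)) = 0.300000
L_1(-4.3) = (-4.3 - (-5))/(-4 - (-5)) = 0.700000

P(-4.3) = 14×L_0(-4.3) + (-8)×L_1(-4.3)
P(-4.3) = -1.400000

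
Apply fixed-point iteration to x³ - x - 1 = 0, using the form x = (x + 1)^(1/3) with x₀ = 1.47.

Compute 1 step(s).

Equation: x³ - x - 1 = 0
Fixed-point form: x = (x + 1)^(1/3)
x₀ = 1.47

x_1 = g(1.470000) = 1.351758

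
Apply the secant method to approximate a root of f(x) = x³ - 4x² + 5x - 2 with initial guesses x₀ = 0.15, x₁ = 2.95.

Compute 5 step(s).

f(x) = x³ - 4x² + 5x - 2
x₀ = 0.15, x₁ = 2.95

Secant formula: x_{n+1} = x_n - f(x_n)(x_n - x_{n-1})/(f(x_n) - f(x_{n-1}))

Iteration 1:
  f(0.150000) = -1.336625
  f(2.950000) = 3.612375
  x_2 = 2.950000 - 3.612375×(2.950000 - 0.150000)/(3.612375 - (-1.336625))
       = 0.906223
Iteration 2:
  f(2.950000) = 3.612375
  f(0.906223) = -0.009619
  x_3 = 0.906223 - (-0.009619)×(0.906223 - 2.950000)/(-0.009619 - 3.612375)
       = 0.911651
Iteration 3:
  f(0.906223) = -0.009619
  f(0.911651) = -0.008495
  x_4 = 0.911651 - (-0.008495)×(0.911651 - 0.906223)/(-0.008495 - (-0.009619))
       = 0.952688
Iteration 4:
  f(0.911651) = -0.008495
  f(0.952688) = -0.002344
  x_5 = 0.952688 - (-0.002344)×(0.952688 - 0.911651)/(-0.002344 - (-0.008495))
       = 0.968329
Iteration 5:
  f(0.952688) = -0.002344
  f(0.968329) = -0.001035
  x_6 = 0.968329 - (-0.001035)×(0.968329 - 0.952688)/(-0.001035 - (-0.002344))
       = 0.980689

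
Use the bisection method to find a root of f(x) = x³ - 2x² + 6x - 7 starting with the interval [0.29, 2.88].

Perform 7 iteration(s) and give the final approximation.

f(x) = x³ - 2x² + 6x - 7
Initial interval: [0.29, 2.88]

Iteration 1:
  c_1 = (0.290000 + 2.880000)/2 = 1.585000
  f(c_1) = f(1.585000) = 1.467427
  f(a) × f(c) < 0, new interval: [0.290000, 1.585000]
Iteration 2:
  c_2 = (0.290000 + 1.585000)/2 = 0.937500
  f(c_2) = f(0.937500) = -2.308838
  f(a) × f(c) ≥ 0, new interval: [0.937500, 1.585000]
Iteration 3:
  c_3 = (0.937500 + 1.585000)/2 = 1.261250
  f(c_3) = f(1.261250) = -0.607668
  f(a) × f(c) ≥ 0, new interval: [1.261250, 1.585000]
Iteration 4:
  c_4 = (1.261250 + 1.585000)/2 = 1.423125
  f(c_4) = f(1.423125) = 0.370414
  f(a) × f(c) < 0, new interval: [1.261250, 1.423125]
Iteration 5:
  c_5 = (1.261250 + 1.423125)/2 = 1.342188
  f(c_5) = f(1.342188) = -0.131903
  f(a) × f(c) ≥ 0, new interval: [1.342188, 1.423125]
Iteration 6:
  c_6 = (1.342188 + 1.423125)/2 = 1.382656
  f(c_6) = f(1.382656) = 0.115738
  f(a) × f(c) < 0, new interval: [1.342188, 1.382656]
Iteration 7:
  c_7 = (1.342188 + 1.382656)/2 = 1.362422
  f(c_7) = f(1.362422) = -0.008937
  f(a) × f(c) ≥ 0, new interval: [1.362422, 1.382656]

After 7 iteration(s), the approximation is c_7 = 1.362422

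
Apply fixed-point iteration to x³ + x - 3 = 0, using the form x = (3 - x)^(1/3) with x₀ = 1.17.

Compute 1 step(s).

Equation: x³ + x - 3 = 0
Fixed-point form: x = (3 - x)^(1/3)
x₀ = 1.17

x_1 = g(1.170000) = 1.223161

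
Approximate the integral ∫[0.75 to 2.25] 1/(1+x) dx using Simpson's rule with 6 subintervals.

f(x) = 1/(1+x)
a = 0.75, b = 2.25, n = 6
h = (b - a)/n = 0.250000

Simpson's rule: (h/3)[f(x₀) + 4f(x₁) + 2f(x₂) + ... + f(xₙ)]

x_0 = 0.7500, f(x_0) = 0.571429, coefficient = 1
x_1 = 1.0000, f(x_1) = 0.500000, coefficient = 4
x_2 = 1.2500, f(x_2) = 0.444444, coefficient = 2
x_3 = 1.5000, f(x_3) = 0.400000, coefficient = 4
x_4 = 1.7500, f(x_4) = 0.363636, coefficient = 2
x_5 = 2.0000, f(x_5) = 0.333333, coefficient = 4
x_6 = 2.2500, f(x_6) = 0.307692, coefficient = 1

I ≈ (0.250000/3) × 7.428616 = 0.619051
Exact value: 0.619039
Error: 0.000012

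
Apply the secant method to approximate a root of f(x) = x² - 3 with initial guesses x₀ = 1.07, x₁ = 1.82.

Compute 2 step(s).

f(x) = x² - 3
x₀ = 1.07, x₁ = 1.82

Secant formula: x_{n+1} = x_n - f(x_n)(x_n - x_{n-1})/(f(x_n) - f(x_{n-1}))

Iteration 1:
  f(1.070000) = -1.855100
  f(1.820000) = 0.312400
  x_2 = 1.820000 - 0.312400×(1.820000 - 1.070000)/(0.312400 - (-1.855100))
       = 1.711903
Iteration 2:
  f(1.820000) = 0.312400
  f(1.711903) = -0.069388
  x_3 = 1.711903 - (-0.069388)×(1.711903 - 1.820000)/(-0.069388 - 0.312400)
       = 1.731549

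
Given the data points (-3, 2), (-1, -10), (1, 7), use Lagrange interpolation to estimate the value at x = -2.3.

Lagrange interpolation formula:
P(x) = Σ yᵢ × Lᵢ(x)
where Lᵢ(x) = Π_{j≠i} (x - xⱼ)/(xᵢ - xⱼ)

L_0(-2.3) = (-2.3 - (-1))/(-3 - (-1)) × (-2.3 - 1)/(-3 - 1) = 0.536250
L_1(-2.3) = (-2.3 - (-3))/(-1 - (-3)) × (-2.3 - 1)/(-1 - 1) = 0.577500
L_2(-2.3) = (-2.3 - (-3))/(1 - (-3)) × (-2.3 - (-1))/(1 - (-1)) = -0.113750

P(-2.3) = 2×L_0(-2.3) + (-10)×L_1(-2.3) + 7×L_2(-2.3)
P(-2.3) = -5.498750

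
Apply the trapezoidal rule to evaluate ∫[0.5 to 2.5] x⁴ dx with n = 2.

f(x) = x⁴
a = 0.5, b = 2.5, n = 2
h = (b - a)/n = 1.000000

Trapezoidal rule: (h/2)[f(x₀) + 2f(x₁) + 2f(x₂) + ... + f(xₙ)]

x_0 = 0.5000, f(x_0) = 0.062500, coefficient = 1
x_1 = 1.5000, f(x_1) = 5.062500, coefficient = 2
x_2 = 2.5000, f(x_2) = 39.062500, coefficient = 1

I ≈ (1.000000/2) × 49.250000 = 24.625000
Exact value: 19.525000
Error: 5.100000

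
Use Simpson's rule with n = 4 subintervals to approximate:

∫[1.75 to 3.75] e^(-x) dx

f(x) = e^(-x)
a = 1.75, b = 3.75, n = 4
h = (b - a)/n = 0.500000

Simpson's rule: (h/3)[f(x₀) + 4f(x₁) + 2f(x₂) + ... + f(xₙ)]

x_0 = 1.7500, f(x_0) = 0.173774, coefficient = 1
x_1 = 2.2500, f(x_1) = 0.105399, coefficient = 4
x_2 = 2.7500, f(x_2) = 0.063928, coefficient = 2
x_3 = 3.2500, f(x_3) = 0.038774, coefficient = 4
x_4 = 3.7500, f(x_4) = 0.023518, coefficient = 1

I ≈ (0.500000/3) × 0.901841 = 0.150307
Exact value: 0.150256
Error: 0.000051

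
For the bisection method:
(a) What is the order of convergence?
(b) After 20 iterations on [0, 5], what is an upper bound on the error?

(a) Bisection has linear (order 1) convergence; the error is halved each step.

(b) Error bound = (b-a)/2^n = (5 - 0)/2^{20}
    = 5/2^{20}

(a) 1 (linear); (b) error ≤ 4.77e-06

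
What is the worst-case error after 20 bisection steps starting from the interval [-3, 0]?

Bisection error bound: |error| ≤ (b-a)/2^n
|error| ≤ (0 - (-3))/2^20 = 3/2^20
|error| ≤ 0.0000028610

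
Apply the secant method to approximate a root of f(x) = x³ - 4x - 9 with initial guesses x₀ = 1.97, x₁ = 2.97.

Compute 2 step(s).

f(x) = x³ - 4x - 9
x₀ = 1.97, x₁ = 2.97

Secant formula: x_{n+1} = x_n - f(x_n)(x_n - x_{n-1})/(f(x_n) - f(x_{n-1}))

Iteration 1:
  f(1.970000) = -9.234627
  f(2.970000) = 5.318073
  x_2 = 2.970000 - 5.318073×(2.970000 - 1.970000)/(5.318073 - (-9.234627))
       = 2.604565
Iteration 2:
  f(2.970000) = 5.318073
  f(2.604565) = -1.749527
  x_3 = 2.604565 - (-1.749527)×(2.604565 - 2.970000)/(-1.749527 - 5.318073)
       = 2.695025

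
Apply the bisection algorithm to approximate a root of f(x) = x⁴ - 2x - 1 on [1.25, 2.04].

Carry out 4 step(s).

f(x) = x⁴ - 2x - 1
Initial interval: [1.25, 2.04]

Iteration 1:
  c_1 = (1.250000 + 2.040000)/2 = 1.645000
  f(c_1) = f(1.645000) = 3.032571
  f(a) × f(c) < 0, new interval: [1.250000, 1.645000]
Iteration 2:
  c_2 = (1.250000 + 1.645000)/2 = 1.447500
  f(c_2) = f(1.447500) = 0.495099
  f(a) × f(c) < 0, new interval: [1.250000, 1.447500]
Iteration 3:
  c_3 = (1.250000 + 1.447500)/2 = 1.348750
  f(c_3) = f(1.348750) = -0.388279
  f(a) × f(c) ≥ 0, new interval: [1.348750, 1.447500]
Iteration 4:
  c_4 = (1.348750 + 1.447500)/2 = 1.398125
  f(c_4) = f(1.398125) = 0.024811
  f(a) × f(c) < 0, new interval: [1.348750, 1.398125]

After 4 iteration(s), the approximation is c_4 = 1.398125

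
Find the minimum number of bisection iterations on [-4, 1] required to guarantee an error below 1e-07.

We need (b-a)/2^n ≤ 1e-07
(1 - (-4))/2^n ≤ 1e-07
5/2^n ≤ 1e-07
2^n ≥ 50000000
n ≥ log₂(50000000) = 25.58
n ≥ 26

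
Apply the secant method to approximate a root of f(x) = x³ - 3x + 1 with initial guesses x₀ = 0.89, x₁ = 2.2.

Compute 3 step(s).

f(x) = x³ - 3x + 1
x₀ = 0.89, x₁ = 2.2

Secant formula: x_{n+1} = x_n - f(x_n)(x_n - x_{n-1})/(f(x_n) - f(x_{n-1}))

Iteration 1:
  f(0.890000) = -0.965031
  f(2.200000) = 5.048000
  x_2 = 2.200000 - 5.048000×(2.200000 - 0.890000)/(5.048000 - (-0.965031))
       = 1.100242
Iteration 2:
  f(2.200000) = 5.048000
  f(1.100242) = -0.968847
  x_3 = 1.100242 - (-0.968847)×(1.100242 - 2.200000)/(-0.968847 - 5.048000)
       = 1.277328
Iteration 3:
  f(1.100242) = -0.968847
  f(1.277328) = -0.747939
  x_4 = 1.277328 - (-0.747939)×(1.277328 - 1.100242)/(-0.747939 - (-0.968847))
       = 1.876894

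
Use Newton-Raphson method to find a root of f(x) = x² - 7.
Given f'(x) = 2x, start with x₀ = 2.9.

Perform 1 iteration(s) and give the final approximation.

f(x) = x² - 7
f'(x) = 2x
x₀ = 2.9

Newton-Raphson formula: x_{n+1} = x_n - f(x_n)/f'(x_n)

Iteration 1:
  f(2.900000) = 1.410000
  f'(2.900000) = 5.800000
  x_1 = 2.900000 - 1.410000/5.800000 = 2.656897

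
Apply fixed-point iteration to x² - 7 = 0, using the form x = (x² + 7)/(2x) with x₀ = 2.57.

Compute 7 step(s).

Equation: x² - 7 = 0
Fixed-point form: x = (x² + 7)/(2x)
x₀ = 2.57

x_1 = g(2.570000) = 2.646868
x_2 = g(2.646868) = 2.645752
x_3 = g(2.645752) = 2.645751
x_4 = g(2.645751) = 2.645751
x_5 = g(2.645751) = 2.645751
x_6 = g(2.645751) = 2.645751
x_7 = g(2.645751) = 2.645751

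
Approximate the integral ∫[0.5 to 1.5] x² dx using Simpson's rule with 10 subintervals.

f(x) = x²
a = 0.5, b = 1.5, n = 10
h = (b - a)/n = 0.100000

Simpson's rule: (h/3)[f(x₀) + 4f(x₁) + 2f(x₂) + ... + f(xₙ)]

x_0 = 0.5000, f(x_0) = 0.250000, coefficient = 1
x_1 = 0.6000, f(x_1) = 0.360000, coefficient = 4
x_2 = 0.7000, f(x_2) = 0.490000, coefficient = 2
x_3 = 0.8000, f(x_3) = 0.640000, coefficient = 4
x_4 = 0.9000, f(x_4) = 0.810000, coefficient = 2
x_5 = 1.0000, f(x_5) = 1.000000, coefficient = 4
x_6 = 1.1000, f(x_6) = 1.210000, coefficient = 2
x_7 = 1.2000, f(x_7) = 1.440000, coefficient = 4
x_8 = 1.3000, f(x_8) = 1.690000, coefficient = 2
x_9 = 1.4000, f(x_9) = 1.960000, coefficient = 4
x_10 = 1.5000, f(x_10) = 2.250000, coefficient = 1

I ≈ (0.100000/3) × 32.500000 = 1.083333
Exact value: 1.083333
Error: 0.000000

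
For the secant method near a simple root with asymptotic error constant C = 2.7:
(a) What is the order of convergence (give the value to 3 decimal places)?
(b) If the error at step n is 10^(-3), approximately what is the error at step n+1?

(a) Secant method has superlinear convergence with order φ = (1+√5)/2 ≈ 1.618.
    This means |e_{n+1}| ≈ C|e_n|^1.618.

(b) With |e_n| = 10^(-3) and C = 2.7:
    |e_{n+1}| ≈ 2.7 × (10^(-3))^1.618 = 2.7 × 10^(-4.85)

(a) ≈ 1.618 (golden ratio); (b) |e_{n+1}| ≈ 3.778e-05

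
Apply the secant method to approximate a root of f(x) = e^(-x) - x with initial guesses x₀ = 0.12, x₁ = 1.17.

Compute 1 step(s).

f(x) = e^(-x) - x
x₀ = 0.12, x₁ = 1.17

Secant formula: x_{n+1} = x_n - f(x_n)(x_n - x_{n-1})/(f(x_n) - f(x_{n-1}))

Iteration 1:
  f(0.120000) = 0.766920
  f(1.170000) = -0.859633
  x_2 = 1.170000 - (-0.859633)×(1.170000 - 0.120000)/(-0.859633 - 0.766920)
       = 0.615075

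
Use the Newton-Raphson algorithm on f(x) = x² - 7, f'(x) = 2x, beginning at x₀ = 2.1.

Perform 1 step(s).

f(x) = x² - 7
f'(x) = 2x
x₀ = 2.1

Newton-Raphson formula: x_{n+1} = x_n - f(x_n)/f'(x_n)

Iteration 1:
  f(2.100000) = -2.590000
  f'(2.100000) = 4.200000
  x_1 = 2.100000 - (-2.590000)/4.200000 = 2.716667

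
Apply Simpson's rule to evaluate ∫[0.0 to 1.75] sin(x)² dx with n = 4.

f(x) = sin(x)²
a = 0.0, b = 1.75, n = 4
h = (b - a)/n = 0.437500

Simpson's rule: (h/3)[f(x₀) + 4f(x₁) + 2f(x₂) + ... + f(xₙ)]

x_0 = 0.0000, f(x_0) = 0.000000, coefficient = 1
x_1 = 0.4375, f(x_1) = 0.179502, coefficient = 4
x_2 = 0.8750, f(x_2) = 0.589123, coefficient = 2
x_3 = 1.3125, f(x_3) = 0.934754, coefficient = 4
x_4 = 1.7500, f(x_4) = 0.968228, coefficient = 1

I ≈ (0.437500/3) × 6.603495 = 0.963010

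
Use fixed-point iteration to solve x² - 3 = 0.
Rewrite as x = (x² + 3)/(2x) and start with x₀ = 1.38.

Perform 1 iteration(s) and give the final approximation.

Equation: x² - 3 = 0
Fixed-point form: x = (x² + 3)/(2x)
x₀ = 1.38

x_1 = g(1.380000) = 1.776957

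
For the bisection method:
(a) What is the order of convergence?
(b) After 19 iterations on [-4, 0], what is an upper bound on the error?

(a) Bisection has linear (order 1) convergence; the error is halved each step.

(b) Error bound = (b-a)/2^n = (0 - (-4))/2^{19}
    = 4/2^{19}

(a) 1 (linear); (b) error ≤ 7.63e-06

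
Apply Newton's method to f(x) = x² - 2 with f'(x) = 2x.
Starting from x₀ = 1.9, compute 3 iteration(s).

f(x) = x² - 2
f'(x) = 2x
x₀ = 1.9

Newton-Raphson formula: x_{n+1} = x_n - f(x_n)/f'(x_n)

Iteration 1:
  f(1.900000) = 1.610000
  f'(1.900000) = 3.800000
  x_1 = 1.900000 - 1.610000/3.800000 = 1.476316
Iteration 2:
  f(1.476316) = 0.179508
  f'(1.476316) = 2.952632
  x_2 = 1.476316 - 0.179508/2.952632 = 1.415520
Iteration 3:
  f(1.415520) = 0.003696
  f'(1.415520) = 2.831039
  x_3 = 1.415520 - 0.003696/2.831039 = 1.414214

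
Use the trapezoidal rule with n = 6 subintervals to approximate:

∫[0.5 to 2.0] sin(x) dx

f(x) = sin(x)
a = 0.5, b = 2.0, n = 6
h = (b - a)/n = 0.250000

Trapezoidal rule: (h/2)[f(x₀) + 2f(x₁) + 2f(x₂) + ... + f(xₙ)]

x_0 = 0.5000, f(x_0) = 0.479426, coefficient = 1
x_1 = 0.7500, f(x_1) = 0.681639, coefficient = 2
x_2 = 1.0000, f(x_2) = 0.841471, coefficient = 2
x_3 = 1.2500, f(x_3) = 0.948985, coefficient = 2
x_4 = 1.5000, f(x_4) = 0.997495, coefficient = 2
x_5 = 1.7500, f(x_5) = 0.983986, coefficient = 2
x_6 = 2.0000, f(x_6) = 0.909297, coefficient = 1

I ≈ (0.250000/2) × 10.295874 = 1.286984
Exact value: 1.293729
Error: 0.006745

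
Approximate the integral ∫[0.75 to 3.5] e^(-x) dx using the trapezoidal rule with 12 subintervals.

f(x) = e^(-x)
a = 0.75, b = 3.5, n = 12
h = (b - a)/n = 0.229167

Trapezoidal rule: (h/2)[f(x₀) + 2f(x₁) + 2f(x₂) + ... + f(xₙ)]

x_0 = 0.7500, f(x_0) = 0.472367, coefficient = 1
x_1 = 0.9792, f(x_1) = 0.375624, coefficient = 2
x_2 = 1.2083, f(x_2) = 0.298695, coefficient = 2
x_3 = 1.4375, f(x_3) = 0.237521, coefficient = 2
x_4 = 1.6667, f(x_4) = 0.188876, coefficient = 2
x_5 = 1.8958, f(x_5) = 0.150193, coefficient = 2
x_6 = 2.1250, f(x_6) = 0.119433, coefficient = 2
x_7 = 2.3542, f(x_7) = 0.094973, coefficient = 2
x_8 = 2.5833, f(x_8) = 0.075522, coefficient = 2
x_9 = 2.8125, f(x_9) = 0.060055, coefficient = 2
x_10 = 3.0417, f(x_10) = 0.047755, coefficient = 2
x_11 = 3.2708, f(x_11) = 0.037975, coefficient = 2
x_12 = 3.5000, f(x_12) = 0.030197, coefficient = 1

I ≈ (0.229167/2) × 3.875805 = 0.444103
Exact value: 0.442169
Error: 0.001933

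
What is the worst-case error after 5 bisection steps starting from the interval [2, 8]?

Bisection error bound: |error| ≤ (b-a)/2^n
|error| ≤ (8 - 2)/2^5 = 6/2^5
|error| ≤ 0.1875000000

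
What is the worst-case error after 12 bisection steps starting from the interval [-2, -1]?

Bisection error bound: |error| ≤ (b-a)/2^n
|error| ≤ (-1 - (-2))/2^12 = 1/2^12
|error| ≤ 0.0002441406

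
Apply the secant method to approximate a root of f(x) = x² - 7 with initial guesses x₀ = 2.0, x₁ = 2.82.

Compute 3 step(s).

f(x) = x² - 7
x₀ = 2.0, x₁ = 2.82

Secant formula: x_{n+1} = x_n - f(x_n)(x_n - x_{n-1})/(f(x_n) - f(x_{n-1}))

Iteration 1:
  f(2.000000) = -3.000000
  f(2.820000) = 0.952400
  x_2 = 2.820000 - 0.952400×(2.820000 - 2.000000)/(0.952400 - (-3.000000))
       = 2.622407
Iteration 2:
  f(2.820000) = 0.952400
  f(2.622407) = -0.122983
  x_3 = 2.622407 - (-0.122983)×(2.622407 - 2.820000)/(-0.122983 - 0.952400)
       = 2.645004
Iteration 3:
  f(2.622407) = -0.122983
  f(2.645004) = -0.003954
  x_4 = 2.645004 - (-0.003954)×(2.645004 - 2.622407)/(-0.003954 - (-0.122983))
       = 2.645755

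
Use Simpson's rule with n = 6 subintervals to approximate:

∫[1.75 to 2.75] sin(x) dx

f(x) = sin(x)
a = 1.75, b = 2.75, n = 6
h = (b - a)/n = 0.166667

Simpson's rule: (h/3)[f(x₀) + 4f(x₁) + 2f(x₂) + ... + f(xₙ)]

x_0 = 1.7500, f(x_0) = 0.983986, coefficient = 1
x_1 = 1.9167, f(x_1) = 0.940781, coefficient = 4
x_2 = 2.0833, f(x_2) = 0.871503, coefficient = 2
x_3 = 2.2500, f(x_3) = 0.778073, coefficient = 4
x_4 = 2.4167, f(x_4) = 0.663080, coefficient = 2
x_5 = 2.5833, f(x_5) = 0.529711, coefficient = 4
x_6 = 2.7500, f(x_6) = 0.381661, coefficient = 1

I ≈ (0.166667/3) × 13.429072 = 0.746060
Exact value: 0.746056
Error: 0.000003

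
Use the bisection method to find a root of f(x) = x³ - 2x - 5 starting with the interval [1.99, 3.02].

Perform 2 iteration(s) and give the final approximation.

f(x) = x³ - 2x - 5
Initial interval: [1.99, 3.02]

Iteration 1:
  c_1 = (1.990000 + 3.020000)/2 = 2.505000
  f(c_1) = f(2.505000) = 5.708938
  f(a) × f(c) < 0, new interval: [1.990000, 2.505000]
Iteration 2:
  c_2 = (1.990000 + 2.505000)/2 = 2.247500
  f(c_2) = f(2.247500) = 1.857698
  f(a) × f(c) < 0, new interval: [1.990000, 2.247500]

After 2 iteration(s), the approximation is c_2 = 2.247500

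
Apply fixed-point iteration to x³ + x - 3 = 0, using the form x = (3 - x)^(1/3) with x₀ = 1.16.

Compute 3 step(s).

Equation: x³ + x - 3 = 0
Fixed-point form: x = (3 - x)^(1/3)
x₀ = 1.16

x_1 = g(1.160000) = 1.225385
x_2 = g(1.225385) = 1.210695
x_3 = g(1.210695) = 1.214026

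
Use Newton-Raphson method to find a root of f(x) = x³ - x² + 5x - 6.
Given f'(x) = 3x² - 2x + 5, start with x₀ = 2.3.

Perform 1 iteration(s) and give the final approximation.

f(x) = x³ - x² + 5x - 6
f'(x) = 3x² - 2x + 5
x₀ = 2.3

Newton-Raphson formula: x_{n+1} = x_n - f(x_n)/f'(x_n)

Iteration 1:
  f(2.300000) = 12.377000
  f'(2.300000) = 16.270000
  x_1 = 2.300000 - 12.377000/16.270000 = 1.539275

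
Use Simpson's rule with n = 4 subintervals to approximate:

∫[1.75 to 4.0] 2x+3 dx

f(x) = 2x+3
a = 1.75, b = 4.0, n = 4
h = (b - a)/n = 0.562500

Simpson's rule: (h/3)[f(x₀) + 4f(x₁) + 2f(x₂) + ... + f(xₙ)]

x_0 = 1.7500, f(x_0) = 6.500000, coefficient = 1
x_1 = 2.3125, f(x_1) = 7.625000, coefficient = 4
x_2 = 2.8750, f(x_2) = 8.750000, coefficient = 2
x_3 = 3.4375, f(x_3) = 9.875000, coefficient = 4
x_4 = 4.0000, f(x_4) = 11.000000, coefficient = 1

I ≈ (0.562500/3) × 105.000000 = 19.687500
Exact value: 19.687500
Error: 0.000000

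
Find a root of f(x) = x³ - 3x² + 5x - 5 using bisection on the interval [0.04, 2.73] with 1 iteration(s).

f(x) = x³ - 3x² + 5x - 5
Initial interval: [0.04, 2.73]

Iteration 1:
  c_1 = (0.040000 + 2.730000)/2 = 1.385000
  f(c_1) = f(1.385000) = -1.172933
  f(a) × f(c) ≥ 0, new interval: [1.385000, 2.730000]

After 1 iteration(s), the approximation is c_1 = 1.385000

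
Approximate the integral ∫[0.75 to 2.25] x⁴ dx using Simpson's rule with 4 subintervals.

f(x) = x⁴
a = 0.75, b = 2.25, n = 4
h = (b - a)/n = 0.375000

Simpson's rule: (h/3)[f(x₀) + 4f(x₁) + 2f(x₂) + ... + f(xₙ)]

x_0 = 0.7500, f(x_0) = 0.316406, coefficient = 1
x_1 = 1.1250, f(x_1) = 1.601807, coefficient = 4
x_2 = 1.5000, f(x_2) = 5.062500, coefficient = 2
x_3 = 1.8750, f(x_3) = 12.359619, coefficient = 4
x_4 = 2.2500, f(x_4) = 25.628906, coefficient = 1

I ≈ (0.375000/3) × 91.916016 = 11.489502
Exact value: 11.485547
Error: 0.003955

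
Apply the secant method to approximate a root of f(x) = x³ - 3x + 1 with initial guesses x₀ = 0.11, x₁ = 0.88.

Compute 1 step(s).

f(x) = x³ - 3x + 1
x₀ = 0.11, x₁ = 0.88

Secant formula: x_{n+1} = x_n - f(x_n)(x_n - x_{n-1})/(f(x_n) - f(x_{n-1}))

Iteration 1:
  f(0.110000) = 0.671331
  f(0.880000) = -0.958528
  x_2 = 0.880000 - (-0.958528)×(0.880000 - 0.110000)/(-0.958528 - 0.671331)
       = 0.427159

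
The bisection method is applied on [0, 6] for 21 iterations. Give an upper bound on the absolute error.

Bisection error bound: |error| ≤ (b-a)/2^n
|error| ≤ (6 - 0)/2^21 = 6/2^21
|error| ≤ 0.0000028610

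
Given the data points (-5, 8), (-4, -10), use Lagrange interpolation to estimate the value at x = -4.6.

Lagrange interpolation formula:
P(x) = Σ yᵢ × Lᵢ(x)
where Lᵢ(x) = Π_{j≠i} (x - xⱼ)/(xᵢ - xⱼ)

L_0(-4.6) = (-4.6 - (-4))/(-5 - (-4)) = 0.600000
L_1(-4.6) = (-4.6 - (-5))/(-4 - (-5)) = 0.400000

P(-4.6) = 8×L_0(-4.6) + (-10)×L_1(-4.6)
P(-4.6) = 0.800000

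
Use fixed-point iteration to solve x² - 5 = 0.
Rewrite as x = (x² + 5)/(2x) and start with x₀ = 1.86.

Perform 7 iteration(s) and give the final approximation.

Equation: x² - 5 = 0
Fixed-point form: x = (x² + 5)/(2x)
x₀ = 1.86

x_1 = g(1.860000) = 2.274086
x_2 = g(2.274086) = 2.236386
x_3 = g(2.236386) = 2.236068
x_4 = g(2.236068) = 2.236068
x_5 = g(2.236068) = 2.236068
x_6 = g(2.236068) = 2.236068
x_7 = g(2.236068) = 2.236068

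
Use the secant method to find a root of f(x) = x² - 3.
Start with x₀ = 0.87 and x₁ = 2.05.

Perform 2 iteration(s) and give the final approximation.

f(x) = x² - 3
x₀ = 0.87, x₁ = 2.05

Secant formula: x_{n+1} = x_n - f(x_n)(x_n - x_{n-1})/(f(x_n) - f(x_{n-1}))

Iteration 1:
  f(0.870000) = -2.243100
  f(2.050000) = 1.202500
  x_2 = 2.050000 - 1.202500×(2.050000 - 0.870000)/(1.202500 - (-2.243100))
       = 1.638185
Iteration 2:
  f(2.050000) = 1.202500
  f(1.638185) = -0.316350
  x_3 = 1.638185 - (-0.316350)×(1.638185 - 2.050000)/(-0.316350 - 1.202500)
       = 1.723959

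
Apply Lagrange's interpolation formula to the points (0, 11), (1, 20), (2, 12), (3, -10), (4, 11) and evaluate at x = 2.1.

Lagrange interpolation formula:
P(x) = Σ yᵢ × Lᵢ(x)
where Lᵢ(x) = Π_{j≠i} (x - xⱼ)/(xᵢ - xⱼ)

L_0(2.1) = (2.1 - 1)/(0 - 1) × (2.1 - 2)/(0 - 2) × (2.1 - 3)/(0 - 3) × (2.1 - 4)/(0 - 4) = 0.007838
L_1(2.1) = (2.1 - 0)/(1 - 0) × (2.1 - 2)/(1 - 2) × (2.1 - 3)/(1 - 3) × (2.1 - 4)/(1 - 4) = -0.059850
L_2(2.1) = (2.1 - 0)/(2 - 0) × (2.1 - 1)/(2 - 1) × (2.1 - 3)/(2 - 3) × (2.1 - 4)/(2 - 4) = 0.987525
L_3(2.1) = (2.1 - 0)/(3 - 0) × (2.1 - 1)/(3 - 1) × (2.1 - 2)/(3 - 2) × (2.1 - 4)/(3 - 4) = 0.073150
L_4(2.1) = (2.1 - 0)/(4 - 0) × (2.1 - 1)/(4 - 1) × (2.1 - 2)/(4 - 2) × (2.1 - 3)/(4 - 3) = -0.008663

P(2.1) = 11×L_0(2.1) + 20×L_1(2.1) + 12×L_2(2.1) + (-10)×L_3(2.1) + 11×L_4(2.1)
P(2.1) = 9.912725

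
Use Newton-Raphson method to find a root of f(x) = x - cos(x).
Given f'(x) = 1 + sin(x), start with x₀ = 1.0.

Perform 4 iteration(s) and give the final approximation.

f(x) = x - cos(x)
f'(x) = 1 + sin(x)
x₀ = 1.0

Newton-Raphson formula: x_{n+1} = x_n - f(x_n)/f'(x_n)

Iteration 1:
  f(1.000000) = 0.459698
  f'(1.000000) = 1.841471
  x_1 = 1.000000 - 0.459698/1.841471 = 0.750364
Iteration 2:
  f(0.750364) = 0.018923
  f'(0.750364) = 1.681905
  x_2 = 0.750364 - 0.018923/1.681905 = 0.739113
Iteration 3:
  f(0.739113) = 0.000046
  f'(0.739113) = 1.673633
  x_3 = 0.739113 - 0.000046/1.673633 = 0.739085
Iteration 4:
  f(0.739085) = 0.000000
  f'(0.739085) = 1.673612
  x_4 = 0.739085 - 0.000000/1.673612 = 0.739085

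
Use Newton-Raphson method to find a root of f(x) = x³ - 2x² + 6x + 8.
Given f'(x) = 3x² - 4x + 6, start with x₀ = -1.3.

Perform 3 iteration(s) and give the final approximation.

f(x) = x³ - 2x² + 6x + 8
f'(x) = 3x² - 4x + 6
x₀ = -1.3

Newton-Raphson formula: x_{n+1} = x_n - f(x_n)/f'(x_n)

Iteration 1:
  f(-1.300000) = -5.377000
  f'(-1.300000) = 16.270000
  x_1 = -1.300000 - (-5.377000)/16.270000 = -0.969514
Iteration 2:
  f(-0.969514) = -0.608306
  f'(-0.969514) = 12.697933
  x_2 = -0.969514 - (-0.608306)/12.697933 = -0.921609
Iteration 3:
  f(-0.921609) = -0.011155
  f'(-0.921609) = 12.234521
  x_3 = -0.921609 - (-0.011155)/12.234521 = -0.920697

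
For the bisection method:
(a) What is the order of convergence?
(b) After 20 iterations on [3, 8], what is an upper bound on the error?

(a) Bisection has linear (order 1) convergence; the error is halved each step.

(b) Error bound = (b-a)/2^n = (8 - 3)/2^{20}
    = 5/2^{20}

(a) 1 (linear); (b) error ≤ 4.77e-06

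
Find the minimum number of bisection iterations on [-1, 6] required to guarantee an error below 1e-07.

We need (b-a)/2^n ≤ 1e-07
(6 - (-1))/2^n ≤ 1e-07
7/2^n ≤ 1e-07
2^n ≥ 70000000
n ≥ log₂(70000000) = 26.06
n ≥ 27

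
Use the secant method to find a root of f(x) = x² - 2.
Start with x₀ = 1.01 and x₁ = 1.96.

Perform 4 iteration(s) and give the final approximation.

f(x) = x² - 2
x₀ = 1.01, x₁ = 1.96

Secant formula: x_{n+1} = x_n - f(x_n)(x_n - x_{n-1})/(f(x_n) - f(x_{n-1}))

Iteration 1:
  f(1.010000) = -0.979900
  f(1.960000) = 1.841600
  x_2 = 1.960000 - 1.841600×(1.960000 - 1.010000)/(1.841600 - (-0.979900))
       = 1.339933
Iteration 2:
  f(1.960000) = 1.841600
  f(1.339933) = -0.204580
  x_3 = 1.339933 - (-0.204580)×(1.339933 - 1.960000)/(-0.204580 - 1.841600)
       = 1.401928
Iteration 3:
  f(1.339933) = -0.204580
  f(1.401928) = -0.034598
  x_4 = 1.401928 - (-0.034598)×(1.401928 - 1.339933)/(-0.034598 - (-0.204580))
       = 1.414546
Iteration 4:
  f(1.401928) = -0.034598
  f(1.414546) = 0.000942
  x_5 = 1.414546 - 0.000942×(1.414546 - 1.401928)/(0.000942 - (-0.034598))
       = 1.414212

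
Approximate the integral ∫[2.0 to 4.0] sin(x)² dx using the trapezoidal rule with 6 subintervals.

f(x) = sin(x)²
a = 2.0, b = 4.0, n = 6
h = (b - a)/n = 0.333333

Trapezoidal rule: (h/2)[f(x₀) + 2f(x₁) + 2f(x₂) + ... + f(xₙ)]

x_0 = 2.0000, f(x_0) = 0.826822, coefficient = 1
x_1 = 2.3333, f(x_1) = 0.522853, coefficient = 2
x_2 = 2.6667, f(x_2) = 0.209098, coefficient = 2
x_3 = 3.0000, f(x_3) = 0.019915, coefficient = 2
x_4 = 3.3333, f(x_4) = 0.036316, coefficient = 2
x_5 = 3.6667, f(x_5) = 0.251279, coefficient = 2
x_6 = 4.0000, f(x_6) = 0.572750, coefficient = 1

I ≈ (0.333333/2) × 3.478494 = 0.579749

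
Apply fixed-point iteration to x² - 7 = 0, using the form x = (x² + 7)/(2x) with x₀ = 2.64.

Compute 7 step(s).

Equation: x² - 7 = 0
Fixed-point form: x = (x² + 7)/(2x)
x₀ = 2.64

x_1 = g(2.640000) = 2.645758
x_2 = g(2.645758) = 2.645751
x_3 = g(2.645751) = 2.645751
x_4 = g(2.645751) = 2.645751
x_5 = g(2.645751) = 2.645751
x_6 = g(2.645751) = 2.645751
x_7 = g(2.645751) = 2.645751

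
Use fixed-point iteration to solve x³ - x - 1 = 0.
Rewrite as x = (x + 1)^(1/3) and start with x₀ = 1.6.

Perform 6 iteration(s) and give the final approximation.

Equation: x³ - x - 1 = 0
Fixed-point form: x = (x + 1)^(1/3)
x₀ = 1.6

x_1 = g(1.600000) = 1.375069
x_2 = g(1.375069) = 1.334214
x_3 = g(1.334214) = 1.326519
x_4 = g(1.326519) = 1.325060
x_5 = g(1.325060) = 1.324783
x_6 = g(1.324783) = 1.324730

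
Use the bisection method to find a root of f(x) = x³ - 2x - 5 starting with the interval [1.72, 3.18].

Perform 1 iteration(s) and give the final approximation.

f(x) = x³ - 2x - 5
Initial interval: [1.72, 3.18]

Iteration 1:
  c_1 = (1.720000 + 3.180000)/2 = 2.450000
  f(c_1) = f(2.450000) = 4.806125
  f(a) × f(c) < 0, new interval: [1.720000, 2.450000]

After 1 iteration(s), the approximation is c_1 = 2.450000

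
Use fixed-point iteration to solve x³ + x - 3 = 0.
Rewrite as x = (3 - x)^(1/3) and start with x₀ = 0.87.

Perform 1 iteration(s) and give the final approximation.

Equation: x³ + x - 3 = 0
Fixed-point form: x = (3 - x)^(1/3)
x₀ = 0.87

x_1 = g(0.870000) = 1.286648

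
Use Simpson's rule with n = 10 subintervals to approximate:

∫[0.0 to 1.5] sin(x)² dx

f(x) = sin(x)²
a = 0.0, b = 1.5, n = 10
h = (b - a)/n = 0.150000

Simpson's rule: (h/3)[f(x₀) + 4f(x₁) + 2f(x₂) + ... + f(xₙ)]

x_0 = 0.0000, f(x_0) = 0.000000, coefficient = 1
x_1 = 0.1500, f(x_1) = 0.022332, coefficient = 4
x_2 = 0.3000, f(x_2) = 0.087332, coefficient = 2
x_3 = 0.4500, f(x_3) = 0.189195, coefficient = 4
x_4 = 0.6000, f(x_4) = 0.318821, coefficient = 2
x_5 = 0.7500, f(x_5) = 0.464631, coefficient = 4
x_6 = 0.9000, f(x_6) = 0.613601, coefficient = 2
x_7 = 1.0500, f(x_7) = 0.752423, coefficient = 4
x_8 = 1.2000, f(x_8) = 0.868697, coefficient = 2
x_9 = 1.3500, f(x_9) = 0.952036, coefficient = 4
x_10 = 1.5000, f(x_10) = 0.994996, coefficient = 1

I ≈ (0.150000/3) × 14.294368 = 0.714718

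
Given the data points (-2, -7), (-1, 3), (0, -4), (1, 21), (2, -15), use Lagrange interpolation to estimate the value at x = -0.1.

Lagrange interpolation formula:
P(x) = Σ yᵢ × Lᵢ(x)
where Lᵢ(x) = Π_{j≠i} (x - xⱼ)/(xᵢ - xⱼ)

L_0(-0.1) = (-0.1 - (-1))/(-2 - (-1)) × (-0.1 - 0)/(-2 - 0) × (-0.1 - 1)/(-2 - 1) × (-0.1 - 2)/(-2 - 2) = -0.008663
L_1(-0.1) = (-0.1 - (-2))/(-1 - (-2)) × (-0.1 - 0)/(-1 - 0) × (-0.1 - 1)/(-1 - 1) × (-0.1 - 2)/(-1 - 2) = 0.073150
L_2(-0.1) = (-0.1 - (-2))/(0 - (-2)) × (-0.1 - (-1))/(0 - (-1)) × (-0.1 - 1)/(0 - 1) × (-0.1 - 2)/(0 - 2) = 0.987525
L_3(-0.1) = (-0.1 - (-2))/(1 - (-2)) × (-0.1 - (-1))/(1 - (-1)) × (-0.1 - 0)/(1 - 0) × (-0.1 - 2)/(1 - 2) = -0.059850
L_4(-0.1) = (-0.1 - (-2))/(2 - (-2)) × (-0.1 - (-1))/(2 - (-1)) × (-0.1 - 0)/(2 - 0) × (-0.1 - 1)/(2 - 1) = 0.007838

P(-0.1) = (-7)×L_0(-0.1) + 3×L_1(-0.1) + (-4)×L_2(-0.1) + 21×L_3(-0.1) + (-15)×L_4(-0.1)
P(-0.1) = -5.044425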